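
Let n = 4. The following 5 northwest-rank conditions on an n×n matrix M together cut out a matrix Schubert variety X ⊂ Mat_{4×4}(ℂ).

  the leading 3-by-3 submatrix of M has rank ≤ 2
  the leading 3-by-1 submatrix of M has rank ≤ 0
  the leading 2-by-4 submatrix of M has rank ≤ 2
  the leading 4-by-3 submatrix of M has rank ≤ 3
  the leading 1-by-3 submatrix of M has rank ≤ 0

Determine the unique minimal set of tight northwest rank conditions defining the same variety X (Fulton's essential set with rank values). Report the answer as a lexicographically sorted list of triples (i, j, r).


Computing R[i][j] = min implied NW-rank bound (n=4, 5 conditions):

  0  0  0  1
  0  1  1  2
  0  1  2  3
  1  2  3  4

giving w = (4, 2, 3, 1) via Δ²R.

2 SE-corners of the 5-cell Rothe diagram give Ess(w):

[(1, 3, 0), (3, 1, 0)]


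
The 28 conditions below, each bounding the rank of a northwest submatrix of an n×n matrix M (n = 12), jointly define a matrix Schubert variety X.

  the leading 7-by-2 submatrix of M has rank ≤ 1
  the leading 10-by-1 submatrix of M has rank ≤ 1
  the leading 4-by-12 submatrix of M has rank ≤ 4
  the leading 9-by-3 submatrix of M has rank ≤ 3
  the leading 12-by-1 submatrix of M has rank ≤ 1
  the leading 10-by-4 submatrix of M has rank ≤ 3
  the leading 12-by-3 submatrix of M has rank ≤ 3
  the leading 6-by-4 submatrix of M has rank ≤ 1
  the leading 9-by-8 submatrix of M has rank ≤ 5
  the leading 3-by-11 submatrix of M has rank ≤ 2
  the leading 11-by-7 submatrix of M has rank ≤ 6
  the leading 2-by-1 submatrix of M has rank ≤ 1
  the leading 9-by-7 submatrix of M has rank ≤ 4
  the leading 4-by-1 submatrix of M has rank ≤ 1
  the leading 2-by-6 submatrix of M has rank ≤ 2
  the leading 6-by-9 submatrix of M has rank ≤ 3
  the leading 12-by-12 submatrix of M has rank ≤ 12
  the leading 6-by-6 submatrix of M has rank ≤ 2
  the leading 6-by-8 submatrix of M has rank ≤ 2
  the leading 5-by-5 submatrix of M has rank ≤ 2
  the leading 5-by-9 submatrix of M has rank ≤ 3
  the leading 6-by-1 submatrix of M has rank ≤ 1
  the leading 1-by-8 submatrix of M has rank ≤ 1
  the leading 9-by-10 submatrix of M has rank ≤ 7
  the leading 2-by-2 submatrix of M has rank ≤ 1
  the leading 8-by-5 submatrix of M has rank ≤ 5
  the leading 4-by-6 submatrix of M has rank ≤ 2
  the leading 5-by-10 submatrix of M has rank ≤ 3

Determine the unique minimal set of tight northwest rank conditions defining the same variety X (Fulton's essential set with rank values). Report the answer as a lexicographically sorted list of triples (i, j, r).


The tightest implied rank at each (i,j), from the 28 conditions:

  R[1]: 1 1 1 1 1 1 1 1 1 1 1 1
  R[2]: 1 1 1 1 2 2 2 2 2 2 2 2
  R[3]: 1 1 1 1 2 2 2 2 2 2 2 3
  R[4]: 1 1 1 1 2 2 2 2 3 3 3 4
  R[5]: 1 1 1 1 2 2 2 2 3 3 4 5
  R[6]: 1 1 1 1 2 2 2 2 3 4 5 6
  R[7]: 1 1 2 2 3 3 3 3 4 5 6 7
  R[8]: 1 2 3 3 4 4 4 4 5 6 7 8
  R[9]: 1 2 3 3 4 4 4 5 6 7 8 9
  R[10]: 1 2 3 3 4 5 5 6 7 8 9 10
  R[11]: 1 2 3 4 5 6 6 7 8 9 10 11
  R[12]: 1 2 3 4 5 6 7 8 9 10 11 12

second differences of R give the permutation w = (1, 5, 12, 9, 11, 10, 3, 2, 8, 6, 4, 7).

Rothe diagram D(w) (36 cells), 7 SE-corners (essential conditions):

[(3, 11, 2), (5, 10, 3), (6, 4, 1), (6, 8, 2), (7, 2, 1), (9, 7, 4), (10, 4, 3)]


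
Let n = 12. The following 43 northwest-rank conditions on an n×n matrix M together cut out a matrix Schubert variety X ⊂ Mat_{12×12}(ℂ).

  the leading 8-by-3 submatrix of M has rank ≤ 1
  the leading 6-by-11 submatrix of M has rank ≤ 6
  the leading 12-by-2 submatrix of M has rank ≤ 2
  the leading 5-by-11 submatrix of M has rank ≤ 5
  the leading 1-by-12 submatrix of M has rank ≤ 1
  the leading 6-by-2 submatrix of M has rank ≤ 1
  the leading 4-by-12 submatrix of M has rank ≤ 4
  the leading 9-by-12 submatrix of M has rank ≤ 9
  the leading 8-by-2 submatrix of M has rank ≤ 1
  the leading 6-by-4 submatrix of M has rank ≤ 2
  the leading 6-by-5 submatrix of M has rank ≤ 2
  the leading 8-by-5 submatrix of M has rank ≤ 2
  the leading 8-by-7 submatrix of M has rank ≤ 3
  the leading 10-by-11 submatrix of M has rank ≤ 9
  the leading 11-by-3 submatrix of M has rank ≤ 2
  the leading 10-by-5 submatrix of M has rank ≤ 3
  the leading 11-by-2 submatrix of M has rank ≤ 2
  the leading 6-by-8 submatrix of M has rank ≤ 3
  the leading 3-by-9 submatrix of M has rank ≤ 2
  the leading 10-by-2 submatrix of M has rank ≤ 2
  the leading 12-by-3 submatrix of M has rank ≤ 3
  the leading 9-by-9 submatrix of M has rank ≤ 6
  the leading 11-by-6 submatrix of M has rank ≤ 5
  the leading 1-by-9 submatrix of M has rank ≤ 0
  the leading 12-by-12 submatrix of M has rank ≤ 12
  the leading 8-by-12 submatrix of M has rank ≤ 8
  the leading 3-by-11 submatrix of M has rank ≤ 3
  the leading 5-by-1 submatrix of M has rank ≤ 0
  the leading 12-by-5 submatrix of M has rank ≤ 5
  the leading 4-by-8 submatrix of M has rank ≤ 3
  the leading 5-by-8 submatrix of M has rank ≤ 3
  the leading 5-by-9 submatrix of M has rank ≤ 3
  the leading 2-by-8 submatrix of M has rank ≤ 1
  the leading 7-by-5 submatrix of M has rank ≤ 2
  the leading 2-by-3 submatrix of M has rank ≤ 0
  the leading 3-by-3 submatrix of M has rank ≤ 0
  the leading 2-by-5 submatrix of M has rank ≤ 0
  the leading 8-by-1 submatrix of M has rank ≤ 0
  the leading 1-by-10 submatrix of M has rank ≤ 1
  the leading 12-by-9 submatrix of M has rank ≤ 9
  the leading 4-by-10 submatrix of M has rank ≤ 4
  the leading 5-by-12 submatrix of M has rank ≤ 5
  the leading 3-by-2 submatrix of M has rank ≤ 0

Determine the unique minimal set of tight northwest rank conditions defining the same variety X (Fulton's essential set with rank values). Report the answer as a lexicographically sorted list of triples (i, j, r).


Reconstructing r_w from the 43 given conditions:

  R[1]: 0  0  0  0  0  0  0  0  0  1  1  1
  R[2]: 0  0  0  0  0  1  1  1  1  2  2  2
  R[3]: 0  0  0  1  1  2  2  2  2  3  3  3
  R[4]: 0  1  1  2  2  3  3  3  3  4  4  4
  R[5]: 0  1  1  2  2  3  3  3  3  4  5  5
  R[6]: 0  1  1  2  2  3  3  3  4  5  6  6
  R[7]: 0  1  1  2  2  3  3  4  5  6  7  7
  R[8]: 0  1  1  2  2  3  3  4  5  6  7  8
  R[9]: 1  2  2  3  3  4  4  5  6  7  8  9
  R[10]: 1  2  2  3  3  4  5  6  7  8  9  10
  R[11]: 1  2  2  3  4  5  6  7  8  9  10  11
  R[12]: 1  2  3  4  5  6  7  8  9  10  11  12

so w = (10, 6, 4, 2, 11, 9, 8, 12, 1, 7, 5, 3).

ℓ(w)=40; the 11 essential cells (i,j,r):

[(1, 9, 0), (2, 5, 0), (3, 3, 0), (5, 9, 3), (6, 8, 3), (8, 1, 0), (8, 3, 1), (8, 5, 2), (8, 7, 3), (10, 5, 3), (11, 3, 2)]


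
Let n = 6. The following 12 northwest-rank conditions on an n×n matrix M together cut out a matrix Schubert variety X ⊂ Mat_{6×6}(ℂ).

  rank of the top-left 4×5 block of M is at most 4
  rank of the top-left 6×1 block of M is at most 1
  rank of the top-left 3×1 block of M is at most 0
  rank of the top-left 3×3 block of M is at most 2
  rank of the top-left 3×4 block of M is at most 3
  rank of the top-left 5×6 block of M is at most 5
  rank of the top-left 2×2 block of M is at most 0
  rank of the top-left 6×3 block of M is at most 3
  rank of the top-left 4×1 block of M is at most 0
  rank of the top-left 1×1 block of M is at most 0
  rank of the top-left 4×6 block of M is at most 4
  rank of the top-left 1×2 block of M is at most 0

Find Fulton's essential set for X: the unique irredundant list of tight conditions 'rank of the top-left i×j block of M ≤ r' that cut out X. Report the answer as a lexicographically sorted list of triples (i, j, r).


Recovering R(i,j) via the rank-extension bound from the 12 conditions:

  row 1: 0 | 0 | 1 | 1 | 1 | 1
  row 2: 0 | 0 | 1 | 2 | 2 | 2
  row 3: 0 | 1 | 2 | 3 | 3 | 3
  row 4: 0 | 1 | 2 | 3 | 4 | 4
  row 5: 1 | 2 | 3 | 4 | 5 | 5
  row 6: 1 | 2 | 3 | 4 | 5 | 6

giving w = (3, 4, 2, 5, 1, 6) via Δ²R.

D(w) has 6 cells with 2 SE-corners; essential set:

[(2, 2, 0), (4, 1, 0)]


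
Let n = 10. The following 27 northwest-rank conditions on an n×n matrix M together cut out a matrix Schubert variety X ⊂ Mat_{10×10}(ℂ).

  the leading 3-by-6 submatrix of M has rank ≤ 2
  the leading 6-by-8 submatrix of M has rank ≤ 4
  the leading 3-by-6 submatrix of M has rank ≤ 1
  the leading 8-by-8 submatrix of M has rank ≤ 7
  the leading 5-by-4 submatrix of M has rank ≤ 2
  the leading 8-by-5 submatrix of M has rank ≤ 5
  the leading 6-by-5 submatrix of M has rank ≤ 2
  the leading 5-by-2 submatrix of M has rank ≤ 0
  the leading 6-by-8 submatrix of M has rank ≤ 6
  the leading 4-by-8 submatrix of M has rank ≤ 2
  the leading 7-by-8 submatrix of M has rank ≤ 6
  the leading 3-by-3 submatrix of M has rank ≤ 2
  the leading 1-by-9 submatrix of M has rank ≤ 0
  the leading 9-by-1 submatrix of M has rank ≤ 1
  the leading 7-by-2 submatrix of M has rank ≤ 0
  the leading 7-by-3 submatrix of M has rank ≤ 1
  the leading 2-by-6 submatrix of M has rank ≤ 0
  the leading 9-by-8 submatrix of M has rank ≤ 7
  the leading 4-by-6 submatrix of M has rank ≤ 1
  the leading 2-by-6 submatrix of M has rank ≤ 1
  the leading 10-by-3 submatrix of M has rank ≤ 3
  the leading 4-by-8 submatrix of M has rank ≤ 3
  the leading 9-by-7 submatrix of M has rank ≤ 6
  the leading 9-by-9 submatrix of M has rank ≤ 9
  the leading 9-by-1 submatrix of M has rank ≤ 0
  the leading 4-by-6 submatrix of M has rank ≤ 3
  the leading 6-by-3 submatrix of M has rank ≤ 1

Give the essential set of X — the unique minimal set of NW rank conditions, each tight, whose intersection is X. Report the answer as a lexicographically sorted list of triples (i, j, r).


Rank table r_w(10×10) implied by the 27 constraints:

  i=1: 0, 0, 0, 0, 0, 0, 0, 0, 0, 1
  i=2: 0, 0, 0, 0, 0, 0, 1, 1, 1, 2
  i=3: 0, 0, 1, 1, 1, 1, 2, 2, 2, 3
  i=4: 0, 0, 1, 1, 1, 1, 2, 2, 3, 4
  i=5: 0, 0, 1, 2, 2, 2, 3, 3, 4, 5
  i=6: 0, 0, 1, 2, 2, 3, 4, 4, 5, 6
  i=7: 0, 0, 1, 2, 3, 4, 5, 5, 6, 7
  i=8: 0, 1, 2, 3, 4, 5, 6, 6, 7, 8
  i=9: 0, 1, 2, 3, 4, 5, 6, 7, 8, 9
  i=10: 1, 2, 3, 4, 5, 6, 7, 8, 9, 10

the unique w with this rank table is (10, 7, 3, 9, 4, 6, 5, 2, 8, 1).

ℓ(w)=32; the 7 essential cells (i,j,r):

[(1, 9, 0), (2, 6, 0), (4, 6, 1), (4, 8, 2), (6, 5, 2), (7, 2, 0), (9, 1, 0)]


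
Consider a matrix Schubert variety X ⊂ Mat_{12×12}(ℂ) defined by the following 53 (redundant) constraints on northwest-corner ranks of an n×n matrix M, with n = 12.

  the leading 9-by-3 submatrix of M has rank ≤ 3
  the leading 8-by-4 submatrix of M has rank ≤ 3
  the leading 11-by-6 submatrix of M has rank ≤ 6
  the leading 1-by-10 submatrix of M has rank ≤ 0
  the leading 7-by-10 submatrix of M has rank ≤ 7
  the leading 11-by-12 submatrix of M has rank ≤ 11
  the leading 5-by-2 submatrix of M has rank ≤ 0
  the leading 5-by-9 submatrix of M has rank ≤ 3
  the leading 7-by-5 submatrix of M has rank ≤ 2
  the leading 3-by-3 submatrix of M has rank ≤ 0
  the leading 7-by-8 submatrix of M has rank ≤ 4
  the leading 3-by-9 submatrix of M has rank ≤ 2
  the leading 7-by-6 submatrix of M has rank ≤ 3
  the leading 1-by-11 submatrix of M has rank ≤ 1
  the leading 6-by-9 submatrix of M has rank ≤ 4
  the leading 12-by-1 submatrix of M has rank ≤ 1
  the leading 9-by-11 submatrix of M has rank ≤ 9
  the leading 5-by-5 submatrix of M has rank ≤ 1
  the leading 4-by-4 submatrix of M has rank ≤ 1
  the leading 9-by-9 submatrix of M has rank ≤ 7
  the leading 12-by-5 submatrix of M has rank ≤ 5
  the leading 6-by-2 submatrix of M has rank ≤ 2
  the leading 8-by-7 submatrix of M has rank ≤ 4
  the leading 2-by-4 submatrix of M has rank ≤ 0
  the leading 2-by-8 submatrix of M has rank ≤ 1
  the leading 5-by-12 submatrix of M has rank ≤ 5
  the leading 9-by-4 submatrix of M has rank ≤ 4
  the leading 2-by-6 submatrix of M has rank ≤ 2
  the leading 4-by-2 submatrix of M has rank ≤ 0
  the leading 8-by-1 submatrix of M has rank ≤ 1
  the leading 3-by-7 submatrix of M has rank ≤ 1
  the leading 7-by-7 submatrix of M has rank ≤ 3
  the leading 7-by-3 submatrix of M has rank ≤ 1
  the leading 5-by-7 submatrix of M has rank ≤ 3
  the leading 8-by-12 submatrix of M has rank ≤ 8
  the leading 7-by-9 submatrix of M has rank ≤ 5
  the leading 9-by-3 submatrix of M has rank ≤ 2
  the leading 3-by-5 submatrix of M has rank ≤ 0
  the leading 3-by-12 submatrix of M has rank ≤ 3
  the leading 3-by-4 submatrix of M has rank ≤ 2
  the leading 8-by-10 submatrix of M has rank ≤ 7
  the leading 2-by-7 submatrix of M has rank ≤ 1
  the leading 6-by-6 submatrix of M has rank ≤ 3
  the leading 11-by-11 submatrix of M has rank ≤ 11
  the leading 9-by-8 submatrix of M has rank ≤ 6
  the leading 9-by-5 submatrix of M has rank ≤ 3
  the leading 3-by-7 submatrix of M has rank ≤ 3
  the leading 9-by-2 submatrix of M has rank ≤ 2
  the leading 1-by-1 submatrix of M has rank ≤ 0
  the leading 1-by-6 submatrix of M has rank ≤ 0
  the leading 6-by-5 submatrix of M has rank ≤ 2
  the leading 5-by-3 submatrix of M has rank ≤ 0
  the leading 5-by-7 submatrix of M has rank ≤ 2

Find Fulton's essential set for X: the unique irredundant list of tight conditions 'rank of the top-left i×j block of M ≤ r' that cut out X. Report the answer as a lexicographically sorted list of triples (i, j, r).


The tightest implied rank at each (i,j), from the 53 conditions:

  R[1]: 0  0  0  0  0  0  0  0  0  0  1  1
  R[2]: 0  0  0  0  0  1  1  1  1  1  2  2
  R[3]: 0  0  0  0  0  1  1  2  2  2  3  3
  R[4]: 0  0  0  1  1  2  2  3  3  3  4  4
  R[5]: 0  0  0  1  1  2  2  3  3  4  5  5
  R[6]: 1  1  1  2  2  3  3  4  4  5  6  6
  R[7]: 1  1  1  2  2  3  3  4  5  6  7  7
  R[8]: 1  2  2  3  3  4  4  5  6  7  8  8
  R[9]: 1  2  2  3  3  4  5  6  7  8  9  9
  R[10]: 1  2  3  4  4  5  6  7  8  9  10  10
  R[11]: 1  2  3  4  5  6  7  8  9  10  11  11
  R[12]: 1  2  3  4  5  6  7  8  9  10  11  12

reading off 1-entries of Δ²R: w = (11, 6, 8, 4, 10, 1, 9, 2, 7, 3, 5, 12).

D(w) has 36 cells with 12 SE-corners; essential set:

[(1, 10, 0), (3, 5, 0), (3, 7, 1), (5, 3, 0), (5, 5, 1), (5, 7, 2), (5, 9, 3), (7, 3, 1), (7, 5, 2), (7, 7, 3), (9, 3, 2), (9, 5, 3)]


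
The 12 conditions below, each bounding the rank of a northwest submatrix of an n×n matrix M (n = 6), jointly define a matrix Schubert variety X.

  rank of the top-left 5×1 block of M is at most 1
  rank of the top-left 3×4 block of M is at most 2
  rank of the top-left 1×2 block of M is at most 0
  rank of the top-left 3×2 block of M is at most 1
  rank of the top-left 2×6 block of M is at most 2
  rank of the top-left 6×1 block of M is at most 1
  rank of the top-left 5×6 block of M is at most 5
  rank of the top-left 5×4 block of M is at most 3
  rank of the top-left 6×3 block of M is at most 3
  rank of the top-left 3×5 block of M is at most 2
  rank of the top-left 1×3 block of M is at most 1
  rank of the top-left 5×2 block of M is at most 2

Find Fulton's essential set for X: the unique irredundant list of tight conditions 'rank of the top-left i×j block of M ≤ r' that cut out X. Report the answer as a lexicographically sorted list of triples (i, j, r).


The tightest implied rank at each (i,j), from the 12 conditions:

  row 1: 0 0 1 1 1 1
  row 2: 1 1 2 2 2 2
  row 3: 1 1 2 2 2 3
  row 4: 1 2 3 3 3 4
  row 5: 1 2 3 3 4 5
  row 6: 1 2 3 4 5 6

second differences of R give the permutation w = (3, 1, 6, 2, 5, 4).

|D(w)|=6, |Ess(w)|=4:

[(1, 2, 0), (3, 2, 1), (3, 5, 2), (5, 4, 3)]


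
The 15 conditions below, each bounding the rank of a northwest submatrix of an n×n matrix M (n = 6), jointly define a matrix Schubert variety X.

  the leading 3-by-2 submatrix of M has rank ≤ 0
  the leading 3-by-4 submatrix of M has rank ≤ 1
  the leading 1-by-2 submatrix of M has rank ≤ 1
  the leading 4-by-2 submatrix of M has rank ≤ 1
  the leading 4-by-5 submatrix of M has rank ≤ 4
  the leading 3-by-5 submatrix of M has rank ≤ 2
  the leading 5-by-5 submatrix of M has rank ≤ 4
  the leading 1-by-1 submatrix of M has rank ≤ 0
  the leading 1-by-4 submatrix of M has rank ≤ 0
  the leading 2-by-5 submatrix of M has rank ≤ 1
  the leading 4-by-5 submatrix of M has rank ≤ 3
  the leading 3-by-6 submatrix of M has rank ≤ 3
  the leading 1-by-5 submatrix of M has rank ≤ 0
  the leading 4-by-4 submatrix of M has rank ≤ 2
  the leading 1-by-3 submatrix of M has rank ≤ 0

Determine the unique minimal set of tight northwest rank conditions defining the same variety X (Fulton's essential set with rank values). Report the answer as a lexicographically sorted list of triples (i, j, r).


Recovering R(i,j) via the rank-extension bound from the 15 conditions:

  R[1]: 0 0 0 0 0 1
  R[2]: 0 0 1 1 1 2
  R[3]: 0 0 1 1 2 3
  R[4]: 1 1 2 2 3 4
  R[5]: 1 2 3 3 4 5
  R[6]: 1 2 3 4 5 6

the unique w with this rank table is (6, 3, 5, 1, 2, 4).

ℓ(w)=10; the 3 essential cells (i,j,r):

[(1, 5, 0), (3, 2, 0), (3, 4, 1)]


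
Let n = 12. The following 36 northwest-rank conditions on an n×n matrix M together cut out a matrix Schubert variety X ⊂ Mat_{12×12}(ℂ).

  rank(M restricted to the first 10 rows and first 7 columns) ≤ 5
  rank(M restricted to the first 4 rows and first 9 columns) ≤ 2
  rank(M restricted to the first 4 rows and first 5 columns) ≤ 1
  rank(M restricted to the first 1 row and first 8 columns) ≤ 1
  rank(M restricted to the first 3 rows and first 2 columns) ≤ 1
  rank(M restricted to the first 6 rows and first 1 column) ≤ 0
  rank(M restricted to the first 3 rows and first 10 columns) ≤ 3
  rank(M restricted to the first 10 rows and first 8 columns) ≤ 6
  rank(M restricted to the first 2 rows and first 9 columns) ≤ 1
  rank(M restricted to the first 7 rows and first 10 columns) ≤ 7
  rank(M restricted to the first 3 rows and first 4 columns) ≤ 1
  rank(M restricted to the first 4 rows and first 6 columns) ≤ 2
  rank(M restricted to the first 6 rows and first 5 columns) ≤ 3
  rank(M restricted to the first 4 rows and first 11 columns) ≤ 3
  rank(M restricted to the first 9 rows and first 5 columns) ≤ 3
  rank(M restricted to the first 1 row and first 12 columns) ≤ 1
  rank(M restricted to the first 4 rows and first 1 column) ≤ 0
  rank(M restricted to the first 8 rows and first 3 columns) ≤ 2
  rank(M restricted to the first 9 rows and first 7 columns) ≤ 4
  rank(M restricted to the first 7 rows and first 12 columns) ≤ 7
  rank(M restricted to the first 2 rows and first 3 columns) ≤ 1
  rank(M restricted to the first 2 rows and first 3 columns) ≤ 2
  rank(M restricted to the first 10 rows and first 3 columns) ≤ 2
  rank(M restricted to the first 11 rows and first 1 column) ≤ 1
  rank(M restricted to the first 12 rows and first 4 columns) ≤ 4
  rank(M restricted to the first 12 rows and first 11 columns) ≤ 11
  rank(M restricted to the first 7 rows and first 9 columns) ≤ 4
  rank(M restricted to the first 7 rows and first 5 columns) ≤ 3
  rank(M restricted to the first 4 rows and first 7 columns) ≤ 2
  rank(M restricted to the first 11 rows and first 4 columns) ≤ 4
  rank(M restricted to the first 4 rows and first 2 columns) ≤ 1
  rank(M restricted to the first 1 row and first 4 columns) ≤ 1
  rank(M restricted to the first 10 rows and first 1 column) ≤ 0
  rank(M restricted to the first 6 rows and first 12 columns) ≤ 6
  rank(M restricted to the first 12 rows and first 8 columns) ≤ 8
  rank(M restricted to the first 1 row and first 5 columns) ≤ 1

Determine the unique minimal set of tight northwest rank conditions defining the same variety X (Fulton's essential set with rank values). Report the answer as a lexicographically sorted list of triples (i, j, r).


The tightest implied rank at each (i,j), from the 36 conditions:

  i=1: 0 1 1 1 1 1 1 1 1 1 1 1
  i=2: 0 1 1 1 1 1 1 1 1 2 2 2
  i=3: 0 1 1 1 1 2 2 2 2 3 3 3
  i=4: 0 1 1 1 1 2 2 2 2 3 3 4
  i=5: 0 1 2 2 2 3 3 3 3 4 4 5
  i=6: 0 1 2 3 3 4 4 4 4 5 5 6
  i=7: 0 1 2 3 3 4 4 4 4 5 6 7
  i=8: 0 1 2 3 3 4 4 5 5 6 7 8
  i=9: 0 1 2 3 3 4 4 5 6 7 8 9
  i=10: 0 1 2 3 4 5 5 6 7 8 9 10
  i=11: 1 2 3 4 5 6 6 7 8 9 10 11
  i=12: 1 2 3 4 5 6 7 8 9 10 11 12

hence w(1..12) = (2, 10, 6, 12, 3, 4, 11, 8, 9, 5, 1, 7).

D(w) has 35 cells with 8 SE-corners; essential set:

[(2, 9, 1), (4, 5, 1), (4, 9, 2), (4, 11, 3), (7, 9, 4), (9, 5, 3), (9, 7, 4), (10, 1, 0)]


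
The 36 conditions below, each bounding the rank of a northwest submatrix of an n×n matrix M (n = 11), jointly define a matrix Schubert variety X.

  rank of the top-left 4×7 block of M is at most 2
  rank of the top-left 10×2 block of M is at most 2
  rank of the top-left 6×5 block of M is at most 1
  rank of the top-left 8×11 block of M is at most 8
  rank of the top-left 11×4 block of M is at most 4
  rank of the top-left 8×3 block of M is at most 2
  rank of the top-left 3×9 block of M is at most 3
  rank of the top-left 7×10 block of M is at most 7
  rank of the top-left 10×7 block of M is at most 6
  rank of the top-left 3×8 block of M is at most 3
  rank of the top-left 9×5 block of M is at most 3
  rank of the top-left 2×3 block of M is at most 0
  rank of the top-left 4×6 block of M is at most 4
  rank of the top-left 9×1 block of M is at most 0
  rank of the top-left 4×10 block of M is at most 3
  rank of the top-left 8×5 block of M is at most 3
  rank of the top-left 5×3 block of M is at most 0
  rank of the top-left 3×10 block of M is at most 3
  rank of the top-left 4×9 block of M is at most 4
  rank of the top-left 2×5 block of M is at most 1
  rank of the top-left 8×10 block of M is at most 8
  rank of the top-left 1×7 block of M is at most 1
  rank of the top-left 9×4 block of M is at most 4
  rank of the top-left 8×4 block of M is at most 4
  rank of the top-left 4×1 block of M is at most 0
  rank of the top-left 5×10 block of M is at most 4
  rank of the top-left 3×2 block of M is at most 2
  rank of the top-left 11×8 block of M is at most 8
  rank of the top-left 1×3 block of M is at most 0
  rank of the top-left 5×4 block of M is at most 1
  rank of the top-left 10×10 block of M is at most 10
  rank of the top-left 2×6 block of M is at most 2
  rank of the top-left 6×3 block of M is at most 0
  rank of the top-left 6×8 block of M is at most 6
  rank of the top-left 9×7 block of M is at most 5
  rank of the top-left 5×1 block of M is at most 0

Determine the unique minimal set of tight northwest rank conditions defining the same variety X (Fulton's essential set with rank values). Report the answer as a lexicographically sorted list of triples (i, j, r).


Recovering R(i,j) via the rank-extension bound from the 36 conditions:

  R[1]: 0  0  0  1  1  1  1  1  1  1  1
  R[2]: 0  0  0  1  1  2  2  2  2  2  2
  R[3]: 0  0  0  1  1  2  2  3  3  3  3
  R[4]: 0  0  0  1  1  2  2  3  3  3  4
  R[5]: 0  0  0  1  1  2  3  4  4  4  5
  R[6]: 0  0  0  1  1  2  3  4  5  5  6
  R[7]: 0  1  1  2  2  3  4  5  6  6  7
  R[8]: 0  1  2  3  3  4  5  6  7  7  8
  R[9]: 0  1  2  3  3  4  5  6  7  8  9
  R[10]: 1  2  3  4  4  5  6  7  8  9  10
  R[11]: 1  2  3  4  5  6  7  8  9  10  11

so w = (4, 6, 8, 11, 7, 9, 2, 3, 10, 1, 5).

Rothe diagram D(w) (31 cells), 6 SE-corners (essential conditions):

[(4, 7, 2), (4, 10, 3), (6, 3, 0), (6, 5, 1), (9, 1, 0), (9, 5, 3)]


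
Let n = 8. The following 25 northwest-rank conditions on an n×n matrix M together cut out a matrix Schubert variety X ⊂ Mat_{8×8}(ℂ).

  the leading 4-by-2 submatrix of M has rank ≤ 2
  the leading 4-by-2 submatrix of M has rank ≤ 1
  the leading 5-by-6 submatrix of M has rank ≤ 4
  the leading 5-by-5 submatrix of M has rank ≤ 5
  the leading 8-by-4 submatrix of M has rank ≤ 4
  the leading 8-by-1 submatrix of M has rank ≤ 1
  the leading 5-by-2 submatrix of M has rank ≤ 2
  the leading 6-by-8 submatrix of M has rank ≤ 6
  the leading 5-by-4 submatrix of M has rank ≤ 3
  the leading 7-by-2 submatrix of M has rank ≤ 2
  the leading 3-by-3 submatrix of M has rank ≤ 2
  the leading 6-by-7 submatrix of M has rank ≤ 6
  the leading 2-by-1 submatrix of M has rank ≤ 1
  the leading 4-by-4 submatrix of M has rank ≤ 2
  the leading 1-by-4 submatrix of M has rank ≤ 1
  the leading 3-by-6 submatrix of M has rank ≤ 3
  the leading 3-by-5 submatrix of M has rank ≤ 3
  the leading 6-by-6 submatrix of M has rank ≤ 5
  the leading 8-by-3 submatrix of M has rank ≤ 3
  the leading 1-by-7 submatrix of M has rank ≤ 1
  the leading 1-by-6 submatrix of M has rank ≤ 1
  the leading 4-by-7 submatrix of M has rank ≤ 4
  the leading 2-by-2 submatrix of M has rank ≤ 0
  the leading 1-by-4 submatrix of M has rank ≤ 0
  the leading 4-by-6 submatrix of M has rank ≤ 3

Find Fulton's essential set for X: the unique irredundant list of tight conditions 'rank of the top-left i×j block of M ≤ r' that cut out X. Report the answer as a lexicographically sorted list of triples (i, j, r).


Recovering R(i,j) via the rank-extension bound from the 25 conditions:

  0, 0, 0, 0, 1, 1, 1, 1
  0, 0, 1, 1, 2, 2, 2, 2
  1, 1, 2, 2, 3, 3, 3, 3
  1, 1, 2, 2, 3, 3, 4, 4
  1, 2, 3, 3, 4, 4, 5, 5
  1, 2, 3, 4, 5, 5, 6, 6
  1, 2, 3, 4, 5, 6, 7, 7
  1, 2, 3, 4, 5, 6, 7, 8

reading off 1-entries of Δ²R: w = (5, 3, 1, 7, 2, 4, 6, 8).

ℓ(w)=9; the 5 essential cells (i,j,r):

[(1, 4, 0), (2, 2, 0), (4, 2, 1), (4, 4, 2), (4, 6, 3)]


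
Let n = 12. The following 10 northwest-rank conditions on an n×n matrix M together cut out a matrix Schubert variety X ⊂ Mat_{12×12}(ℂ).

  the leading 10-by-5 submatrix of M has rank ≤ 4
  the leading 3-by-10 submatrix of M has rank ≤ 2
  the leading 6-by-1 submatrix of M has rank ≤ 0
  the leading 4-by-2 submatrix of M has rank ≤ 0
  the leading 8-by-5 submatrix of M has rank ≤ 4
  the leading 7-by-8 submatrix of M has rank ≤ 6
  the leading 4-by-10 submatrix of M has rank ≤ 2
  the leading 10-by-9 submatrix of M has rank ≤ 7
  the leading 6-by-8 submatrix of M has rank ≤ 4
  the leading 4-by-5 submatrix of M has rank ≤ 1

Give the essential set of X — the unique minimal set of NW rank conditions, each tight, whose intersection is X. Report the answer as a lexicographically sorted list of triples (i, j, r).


The tightest implied rank at each (i,j), from the 10 conditions:

  R[1]: 0  0  1  1  1  1  1  1  1  1  1  1
  R[2]: 0  0  1  1  1  2  2  2  2  2  2  2
  R[3]: 0  0  1  1  1  2  2  2  2  2  3  3
  R[4]: 0  0  1  1  1  2  2  2  2  2  3  4
  R[5]: 0  1  2  2  2  3  3  3  3  3  4  5
  R[6]: 0  1  2  3  3  4  4  4  4  4  5  6
  R[7]: 1  2  3  4  4  5  5  5  5  5  6  7
  R[8]: 1  2  3  4  4  5  6  6  6  6  7  8
  R[9]: 1  2  3  4  4  5  6  7  7  7  8  9
  R[10]: 1  2  3  4  4  5  6  7  7  8  9  10
  R[11]: 1  2  3  4  5  6  7  8  8  9  10  11
  R[12]: 1  2  3  4  5  6  7  8  9  10  11  12

the unique w with this rank table is (3, 6, 11, 12, 2, 4, 1, 7, 8, 10, 5, 9).

6 SE-corners of the 28-cell Rothe diagram give Ess(w):

[(4, 2, 0), (4, 5, 1), (4, 10, 2), (6, 1, 0), (10, 5, 4), (10, 9, 7)]


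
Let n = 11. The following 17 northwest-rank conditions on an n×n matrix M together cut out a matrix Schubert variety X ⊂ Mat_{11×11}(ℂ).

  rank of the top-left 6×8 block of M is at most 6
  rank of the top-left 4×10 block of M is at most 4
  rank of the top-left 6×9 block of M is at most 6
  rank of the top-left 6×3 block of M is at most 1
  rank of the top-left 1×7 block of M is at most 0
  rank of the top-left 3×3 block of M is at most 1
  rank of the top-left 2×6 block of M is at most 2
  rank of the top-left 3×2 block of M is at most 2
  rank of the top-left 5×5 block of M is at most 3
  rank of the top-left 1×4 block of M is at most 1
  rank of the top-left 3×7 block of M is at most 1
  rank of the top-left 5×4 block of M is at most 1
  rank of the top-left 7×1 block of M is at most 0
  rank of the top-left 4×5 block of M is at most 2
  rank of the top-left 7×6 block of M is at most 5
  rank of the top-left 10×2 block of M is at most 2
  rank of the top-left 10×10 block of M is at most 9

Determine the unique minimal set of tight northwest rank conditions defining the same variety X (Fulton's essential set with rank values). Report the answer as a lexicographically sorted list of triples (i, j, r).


Rank table r_w(11×11) implied by the 17 constraints:

  i=1: 0 | 0 | 0 | 0 | 0 | 0 | 0 | 1 | 1 | 1 | 1
  i=2: 0 | 1 | 1 | 1 | 1 | 1 | 1 | 2 | 2 | 2 | 2
  i=3: 0 | 1 | 1 | 1 | 1 | 1 | 1 | 2 | 3 | 3 | 3
  i=4: 0 | 1 | 1 | 1 | 2 | 2 | 2 | 3 | 4 | 4 | 4
  i=5: 0 | 1 | 1 | 1 | 2 | 3 | 3 | 4 | 5 | 5 | 5
  i=6: 0 | 1 | 1 | 2 | 3 | 4 | 4 | 5 | 6 | 6 | 6
  i=7: 0 | 1 | 2 | 3 | 4 | 5 | 5 | 6 | 7 | 7 | 7
  i=8: 1 | 2 | 3 | 4 | 5 | 6 | 6 | 7 | 8 | 8 | 8
  i=9: 1 | 2 | 3 | 4 | 5 | 6 | 7 | 8 | 9 | 9 | 9
  i=10: 1 | 2 | 3 | 4 | 5 | 6 | 7 | 8 | 9 | 9 | 10
  i=11: 1 | 2 | 3 | 4 | 5 | 6 | 7 | 8 | 9 | 10 | 11

reading off 1-entries of Δ²R: w = (8, 2, 9, 5, 6, 4, 3, 1, 7, 11, 10).

Rothe diagram D(w) (24 cells), 6 SE-corners (essential conditions):

[(1, 7, 0), (3, 7, 1), (5, 4, 1), (6, 3, 1), (7, 1, 0), (10, 10, 9)]


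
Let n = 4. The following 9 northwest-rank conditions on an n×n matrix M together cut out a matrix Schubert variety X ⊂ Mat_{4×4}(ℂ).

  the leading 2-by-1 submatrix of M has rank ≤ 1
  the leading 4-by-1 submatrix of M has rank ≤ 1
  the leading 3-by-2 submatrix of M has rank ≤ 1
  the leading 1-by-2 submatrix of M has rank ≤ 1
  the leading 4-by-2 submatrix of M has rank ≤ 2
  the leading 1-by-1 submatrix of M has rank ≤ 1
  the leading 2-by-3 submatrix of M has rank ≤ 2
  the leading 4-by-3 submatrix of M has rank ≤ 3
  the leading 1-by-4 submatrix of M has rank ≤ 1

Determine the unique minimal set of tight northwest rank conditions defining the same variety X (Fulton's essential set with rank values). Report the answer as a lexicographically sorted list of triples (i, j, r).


The tightest implied rank at each (i,j), from the 9 conditions:

  i=1: 1 | 1 | 1 | 1
  i=2: 1 | 1 | 2 | 2
  i=3: 1 | 1 | 2 | 3
  i=4: 1 | 2 | 3 | 4

so w = (1, 3, 4, 2).

1 SE-corner of the 2-cell Rothe diagram gives Ess(w):

[(3, 2, 1)]


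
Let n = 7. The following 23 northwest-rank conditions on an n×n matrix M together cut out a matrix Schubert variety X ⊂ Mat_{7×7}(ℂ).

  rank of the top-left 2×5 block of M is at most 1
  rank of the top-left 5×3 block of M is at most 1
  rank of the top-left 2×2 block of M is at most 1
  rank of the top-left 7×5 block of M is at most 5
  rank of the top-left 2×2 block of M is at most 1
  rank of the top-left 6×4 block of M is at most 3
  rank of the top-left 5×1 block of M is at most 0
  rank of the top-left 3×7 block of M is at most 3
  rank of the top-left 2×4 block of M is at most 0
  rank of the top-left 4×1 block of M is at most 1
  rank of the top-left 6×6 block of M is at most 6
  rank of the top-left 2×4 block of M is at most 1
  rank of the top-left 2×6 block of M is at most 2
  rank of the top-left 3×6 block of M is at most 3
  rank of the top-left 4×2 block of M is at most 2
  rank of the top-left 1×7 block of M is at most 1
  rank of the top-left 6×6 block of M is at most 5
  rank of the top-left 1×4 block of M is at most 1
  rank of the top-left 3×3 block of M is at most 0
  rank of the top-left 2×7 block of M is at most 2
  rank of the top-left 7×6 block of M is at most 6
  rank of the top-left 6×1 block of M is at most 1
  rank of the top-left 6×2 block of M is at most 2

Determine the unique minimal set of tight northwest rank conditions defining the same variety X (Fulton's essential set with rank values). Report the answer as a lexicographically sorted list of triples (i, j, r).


The tightest implied rank at each (i,j), from the 23 conditions:

  R[1]: 0 0 0 0 1 1 1
  R[2]: 0 0 0 0 1 2 2
  R[3]: 0 0 0 1 2 3 3
  R[4]: 0 1 1 2 3 4 4
  R[5]: 0 1 1 2 3 4 5
  R[6]: 1 2 2 3 4 5 6
  R[7]: 1 2 3 4 5 6 7

reading off 1-entries of Δ²R: w = (5, 6, 4, 2, 7, 1, 3).

D(w) has 14 cells with 4 SE-corners; essential set:

[(2, 4, 0), (3, 3, 0), (5, 1, 0), (5, 3, 1)]


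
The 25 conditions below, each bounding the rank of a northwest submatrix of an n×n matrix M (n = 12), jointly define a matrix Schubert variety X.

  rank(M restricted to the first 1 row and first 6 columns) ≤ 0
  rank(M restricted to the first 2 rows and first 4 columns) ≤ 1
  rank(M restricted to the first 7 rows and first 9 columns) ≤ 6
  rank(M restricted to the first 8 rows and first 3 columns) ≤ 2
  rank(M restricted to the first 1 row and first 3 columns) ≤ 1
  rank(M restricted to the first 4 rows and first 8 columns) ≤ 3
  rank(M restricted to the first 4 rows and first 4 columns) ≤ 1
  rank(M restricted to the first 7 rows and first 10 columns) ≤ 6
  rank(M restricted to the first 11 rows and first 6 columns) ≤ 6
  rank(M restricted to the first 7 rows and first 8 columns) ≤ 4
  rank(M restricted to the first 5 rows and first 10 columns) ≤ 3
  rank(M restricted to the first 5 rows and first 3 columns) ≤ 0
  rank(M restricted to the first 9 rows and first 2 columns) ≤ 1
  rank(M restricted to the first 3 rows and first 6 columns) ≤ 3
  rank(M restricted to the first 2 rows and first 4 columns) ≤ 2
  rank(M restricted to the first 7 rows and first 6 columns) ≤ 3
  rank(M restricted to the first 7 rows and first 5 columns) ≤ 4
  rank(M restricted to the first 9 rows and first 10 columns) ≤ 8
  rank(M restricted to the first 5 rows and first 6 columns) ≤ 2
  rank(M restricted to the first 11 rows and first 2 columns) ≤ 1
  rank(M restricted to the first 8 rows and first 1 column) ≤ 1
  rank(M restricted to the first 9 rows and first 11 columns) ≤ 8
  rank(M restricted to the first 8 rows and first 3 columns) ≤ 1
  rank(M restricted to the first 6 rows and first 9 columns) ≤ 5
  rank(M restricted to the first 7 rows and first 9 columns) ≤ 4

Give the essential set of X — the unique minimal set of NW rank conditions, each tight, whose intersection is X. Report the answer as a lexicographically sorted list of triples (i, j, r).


Reconstructing r_w from the 25 given conditions:

  i=1: 0 0 0 0 0 0 1 1 1 1 1 1
  i=2: 0 0 0 1 1 1 2 2 2 2 2 2
  i=3: 0 0 0 1 2 2 3 3 3 3 3 3
  i=4: 0 0 0 1 2 2 3 3 3 3 4 4
  i=5: 0 0 0 1 2 2 3 3 3 3 4 5
  i=6: 1 1 1 2 3 3 4 4 4 4 5 6
  i=7: 1 1 1 2 3 3 4 4 4 5 6 7
  i=8: 1 1 1 2 3 4 5 5 5 6 7 8
  i=9: 1 1 2 3 4 5 6 6 6 7 8 9
  i=10: 1 1 2 3 4 5 6 7 7 8 9 10
  i=11: 1 1 2 3 4 5 6 7 8 9 10 11
  i=12: 1 2 3 4 5 6 7 8 9 10 11 12

so w = (7, 4, 5, 11, 12, 1, 10, 6, 3, 8, 9, 2).

D(w) has 36 cells with 8 SE-corners; essential set:

[(1, 6, 0), (5, 3, 0), (5, 6, 2), (5, 10, 3), (7, 6, 3), (7, 9, 4), (8, 3, 1), (11, 2, 1)]


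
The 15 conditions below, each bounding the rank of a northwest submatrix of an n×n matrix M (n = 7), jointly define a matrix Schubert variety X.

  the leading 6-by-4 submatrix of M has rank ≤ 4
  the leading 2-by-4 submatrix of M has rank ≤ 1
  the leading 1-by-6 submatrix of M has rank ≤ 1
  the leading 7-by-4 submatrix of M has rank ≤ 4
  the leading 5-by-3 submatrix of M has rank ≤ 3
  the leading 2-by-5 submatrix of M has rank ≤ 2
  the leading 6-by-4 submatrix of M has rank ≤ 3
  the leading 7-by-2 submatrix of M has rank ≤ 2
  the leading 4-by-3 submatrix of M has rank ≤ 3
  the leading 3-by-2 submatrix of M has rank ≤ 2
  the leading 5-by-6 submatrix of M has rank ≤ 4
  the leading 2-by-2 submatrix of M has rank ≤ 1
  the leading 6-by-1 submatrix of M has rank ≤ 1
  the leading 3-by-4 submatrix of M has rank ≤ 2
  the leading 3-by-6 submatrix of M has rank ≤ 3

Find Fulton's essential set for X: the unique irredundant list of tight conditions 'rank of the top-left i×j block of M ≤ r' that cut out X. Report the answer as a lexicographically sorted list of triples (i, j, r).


The tightest implied rank at each (i,j), from the 15 conditions:

  R[1]: 1  1  1  1  1  1  1
  R[2]: 1  1  1  1  2  2  2
  R[3]: 1  2  2  2  3  3  3
  R[4]: 1  2  3  3  4  4  4
  R[5]: 1  2  3  3  4  4  5
  R[6]: 1  2  3  3  4  5  6
  R[7]: 1  2  3  4  5  6  7

so w = (1, 5, 2, 3, 7, 6, 4).

Fulton essential set (3 of the 6 Rothe cells):

[(2, 4, 1), (5, 6, 4), (6, 4, 3)]


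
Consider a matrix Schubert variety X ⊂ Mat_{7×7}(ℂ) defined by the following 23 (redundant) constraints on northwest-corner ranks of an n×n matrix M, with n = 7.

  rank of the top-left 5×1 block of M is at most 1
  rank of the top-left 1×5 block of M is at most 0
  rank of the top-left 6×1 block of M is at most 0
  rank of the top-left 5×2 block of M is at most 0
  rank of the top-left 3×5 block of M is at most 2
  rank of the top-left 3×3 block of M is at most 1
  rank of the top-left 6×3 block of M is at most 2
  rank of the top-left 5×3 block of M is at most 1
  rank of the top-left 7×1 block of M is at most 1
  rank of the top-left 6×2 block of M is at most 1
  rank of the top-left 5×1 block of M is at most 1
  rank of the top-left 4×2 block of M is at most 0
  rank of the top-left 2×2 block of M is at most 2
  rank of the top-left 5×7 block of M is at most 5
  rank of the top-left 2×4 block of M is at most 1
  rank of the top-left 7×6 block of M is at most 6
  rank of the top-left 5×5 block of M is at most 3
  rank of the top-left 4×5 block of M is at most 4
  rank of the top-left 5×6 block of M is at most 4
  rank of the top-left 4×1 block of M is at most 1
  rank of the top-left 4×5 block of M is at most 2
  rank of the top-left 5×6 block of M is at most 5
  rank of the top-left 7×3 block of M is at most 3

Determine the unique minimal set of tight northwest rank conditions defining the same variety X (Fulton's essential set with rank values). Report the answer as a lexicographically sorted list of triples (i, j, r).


Recovering R(i,j) via the rank-extension bound from the 23 conditions:

  R[1]: 0 | 0 | 0 | 0 | 0 | 1 | 1
  R[2]: 0 | 0 | 1 | 1 | 1 | 2 | 2
  R[3]: 0 | 0 | 1 | 2 | 2 | 3 | 3
  R[4]: 0 | 0 | 1 | 2 | 2 | 3 | 4
  R[5]: 0 | 0 | 1 | 2 | 3 | 4 | 5
  R[6]: 0 | 1 | 2 | 3 | 4 | 5 | 6
  R[7]: 1 | 2 | 3 | 4 | 5 | 6 | 7

second differences of R give the permutation w = (6, 3, 4, 7, 5, 2, 1).

|D(w)|=15, |Ess(w)|=4:

[(1, 5, 0), (4, 5, 2), (5, 2, 0), (6, 1, 0)]


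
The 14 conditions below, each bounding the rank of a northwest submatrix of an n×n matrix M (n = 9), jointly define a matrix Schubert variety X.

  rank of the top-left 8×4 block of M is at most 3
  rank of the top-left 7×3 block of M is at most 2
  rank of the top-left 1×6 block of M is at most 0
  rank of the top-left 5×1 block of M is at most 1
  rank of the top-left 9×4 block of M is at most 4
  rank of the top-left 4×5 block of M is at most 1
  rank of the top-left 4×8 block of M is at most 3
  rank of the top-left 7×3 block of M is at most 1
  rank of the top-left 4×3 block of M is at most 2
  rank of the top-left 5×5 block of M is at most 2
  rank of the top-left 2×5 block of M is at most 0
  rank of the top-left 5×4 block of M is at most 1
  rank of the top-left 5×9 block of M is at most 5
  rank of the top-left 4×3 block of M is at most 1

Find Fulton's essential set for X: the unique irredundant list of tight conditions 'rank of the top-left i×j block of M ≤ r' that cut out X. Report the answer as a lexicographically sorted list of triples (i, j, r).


Propagating the 14 rank bounds to every northwest block:

  i=1: 0 0 0 0 0 0 1 1 1
  i=2: 0 0 0 0 0 1 2 2 2
  i=3: 1 1 1 1 1 2 3 3 3
  i=4: 1 1 1 1 1 2 3 3 4
  i=5: 1 1 1 1 2 3 4 4 5
  i=6: 1 1 1 2 3 4 5 5 6
  i=7: 1 1 1 2 3 4 5 6 7
  i=8: 1 2 2 3 4 5 6 7 8
  i=9: 1 2 3 4 5 6 7 8 9

the unique w with this rank table is (7, 6, 1, 9, 5, 4, 8, 2, 3).

|D(w)|=23, |Ess(w)|=6:

[(1, 6, 0), (2, 5, 0), (4, 5, 1), (4, 8, 3), (5, 4, 1), (7, 3, 1)]


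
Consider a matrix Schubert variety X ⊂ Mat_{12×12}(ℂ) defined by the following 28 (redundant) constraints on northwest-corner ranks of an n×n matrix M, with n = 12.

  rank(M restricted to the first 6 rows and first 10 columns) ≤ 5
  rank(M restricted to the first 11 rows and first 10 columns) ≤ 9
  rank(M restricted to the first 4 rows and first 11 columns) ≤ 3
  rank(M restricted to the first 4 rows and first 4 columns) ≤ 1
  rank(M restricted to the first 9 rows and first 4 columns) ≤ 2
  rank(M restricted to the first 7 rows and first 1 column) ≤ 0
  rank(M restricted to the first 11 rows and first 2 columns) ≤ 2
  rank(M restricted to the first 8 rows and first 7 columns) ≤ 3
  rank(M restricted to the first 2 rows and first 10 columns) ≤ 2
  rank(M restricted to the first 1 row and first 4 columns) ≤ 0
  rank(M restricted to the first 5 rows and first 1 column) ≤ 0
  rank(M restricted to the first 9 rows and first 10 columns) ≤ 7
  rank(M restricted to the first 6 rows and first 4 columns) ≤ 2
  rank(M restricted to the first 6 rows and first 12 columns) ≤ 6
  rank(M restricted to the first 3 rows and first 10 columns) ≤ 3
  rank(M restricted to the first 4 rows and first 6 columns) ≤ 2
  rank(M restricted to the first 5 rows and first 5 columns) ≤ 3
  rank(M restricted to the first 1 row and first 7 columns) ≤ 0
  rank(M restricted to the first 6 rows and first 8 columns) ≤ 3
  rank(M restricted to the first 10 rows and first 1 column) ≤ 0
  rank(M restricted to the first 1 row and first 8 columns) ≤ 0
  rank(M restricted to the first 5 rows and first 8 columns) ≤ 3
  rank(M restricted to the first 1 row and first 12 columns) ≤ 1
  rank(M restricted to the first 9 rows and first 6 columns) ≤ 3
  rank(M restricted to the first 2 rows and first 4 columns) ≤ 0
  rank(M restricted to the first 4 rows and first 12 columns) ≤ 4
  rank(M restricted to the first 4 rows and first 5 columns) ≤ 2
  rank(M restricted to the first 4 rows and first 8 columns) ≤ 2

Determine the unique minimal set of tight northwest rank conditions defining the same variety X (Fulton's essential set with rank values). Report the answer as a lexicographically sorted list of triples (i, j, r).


Rank table r_w(12×12) implied by the 28 constraints:

  R[1]: 0 0 0 0 0 0 0 0 1 1 1 1
  R[2]: 0 0 0 0 1 1 1 1 2 2 2 2
  R[3]: 0 1 1 1 2 2 2 2 3 3 3 3
  R[4]: 0 1 1 1 2 2 2 2 3 3 3 4
  R[5]: 0 1 2 2 3 3 3 3 4 4 4 5
  R[6]: 0 1 2 2 3 3 3 3 4 5 5 6
  R[7]: 0 1 2 2 3 3 3 4 5 6 6 7
  R[8]: 0 1 2 2 3 3 3 4 5 6 7 8
  R[9]: 0 1 2 2 3 3 4 5 6 7 8 9
  R[10]: 0 1 2 3 4 4 5 6 7 8 9 10
  R[11]: 1 2 3 4 5 5 6 7 8 9 10 11
  R[12]: 1 2 3 4 5 6 7 8 9 10 11 12

so w = (9, 5, 2, 12, 3, 10, 8, 11, 7, 4, 1, 6).

10 SE-corners of the 39-cell Rothe diagram give Ess(w):

[(1, 8, 0), (2, 4, 0), (4, 4, 1), (4, 8, 2), (4, 11, 3), (6, 8, 3), (8, 7, 3), (9, 4, 2), (9, 6, 3), (10, 1, 0)]
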